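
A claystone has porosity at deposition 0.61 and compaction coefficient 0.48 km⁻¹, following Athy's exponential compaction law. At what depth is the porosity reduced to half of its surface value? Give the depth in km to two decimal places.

φ/φ₀ = 1/2 ⇒ exp(−β·z) = 1/2 ⇒ z = ln(2) / β
z = 0.6931 / 0.48 = 1.444 km

1.44 km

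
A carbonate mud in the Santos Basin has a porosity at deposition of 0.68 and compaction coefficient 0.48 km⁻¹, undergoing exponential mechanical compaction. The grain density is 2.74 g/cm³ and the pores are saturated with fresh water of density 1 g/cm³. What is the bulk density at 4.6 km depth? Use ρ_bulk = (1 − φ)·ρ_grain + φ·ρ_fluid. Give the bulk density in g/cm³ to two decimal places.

2.61 g/cm³

Porosity at depth: phi = 0.68·exp(−0.48×4.6) = 0.68×0.1099 = 0.0747
Bulk density: ρ_b = (1−phi)ρ_g + phi·ρ_f = 0.9253×2.74 + 0.0747×1
       = 2.535 + 0.075 = 2.610 g/cm³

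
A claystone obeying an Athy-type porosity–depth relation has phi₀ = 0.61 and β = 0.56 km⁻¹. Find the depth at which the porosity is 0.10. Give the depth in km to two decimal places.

3.23 km

Invert Athy's law: Z = ln(phi₀/phi) / β
Z = ln(0.61/0.1) / 0.56 = ln(6.1) / 0.56 = 1.8083 / 0.56 = 3.229 km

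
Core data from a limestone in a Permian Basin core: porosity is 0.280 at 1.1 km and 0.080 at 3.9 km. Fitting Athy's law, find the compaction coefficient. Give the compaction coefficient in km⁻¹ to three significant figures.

Athy: n(z) = n₀ e^(−kz) ⇒ n₁/n₂ = e^{k(z₂−z₁)} ⇒ k = ln(n₁/n₂)/(z₂−z₁)
k = ln(0.28/0.08) / (3.9 − 1.1) = ln(3.5) / 2.8 = 1.2528 / 2.8 = 0.4474 km⁻¹

0.447 km⁻¹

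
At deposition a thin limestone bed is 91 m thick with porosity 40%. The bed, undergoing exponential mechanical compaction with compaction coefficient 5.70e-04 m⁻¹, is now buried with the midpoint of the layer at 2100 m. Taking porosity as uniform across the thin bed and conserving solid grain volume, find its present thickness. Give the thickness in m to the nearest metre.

Working in km (1 km = 1000 m; k in km⁻¹ = k in m⁻¹ × 1000):
Porosity at 2.1 km: φ = 0.4·exp(−0.57×2.1) = 0.1208
Solid-volume conservation: h(1−φ) = h₀(1−φ₀) ⇒ h = h₀·(1−φ₀)/(1−φ)
h = 0.091 × (1 − 0.4)/(1 − 0.1208) = 0.091 × 0.6825 = 0.0621 km

62 m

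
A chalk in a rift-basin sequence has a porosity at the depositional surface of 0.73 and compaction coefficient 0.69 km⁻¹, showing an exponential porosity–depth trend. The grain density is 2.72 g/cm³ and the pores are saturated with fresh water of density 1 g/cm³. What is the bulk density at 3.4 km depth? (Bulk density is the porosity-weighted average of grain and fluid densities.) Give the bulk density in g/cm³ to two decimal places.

Porosity at depth: phi = 0.73·exp(−0.69×3.4) = 0.73×0.0958 = 0.0699
Bulk density: ρ_b = (1−phi)ρ_g + phi·ρ_f = 0.9301×2.72 + 0.0699×1
       = 2.530 + 0.070 = 2.600 g/cm³

2.60 g/cm³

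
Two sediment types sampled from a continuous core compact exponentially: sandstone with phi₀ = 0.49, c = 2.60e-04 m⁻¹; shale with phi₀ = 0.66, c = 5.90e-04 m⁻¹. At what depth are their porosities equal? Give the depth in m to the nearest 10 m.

Working in km (1 km = 1000 m; c in km⁻¹ = c in m⁻¹ × 1000):
Set phi₀ₐ e^(−cₐz) = phi₀ᵦ e^(−cᵦz) ⇒ ln(phi₀ₐ/phi₀ᵦ) = (cₐ − cᵦ)·z
z = ln(0.49/0.66) / (0.26 − 0.59) = -0.2978 / -0.33 = 0.903 km

900 m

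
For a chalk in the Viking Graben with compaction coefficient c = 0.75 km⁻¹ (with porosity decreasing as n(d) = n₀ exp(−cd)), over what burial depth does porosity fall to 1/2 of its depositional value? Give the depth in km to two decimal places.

0.92 km

n/n₀ = 1/2 ⇒ exp(−c·d) = 1/2 ⇒ d = ln(2) / c
d = 0.6931 / 0.75 = 0.924 km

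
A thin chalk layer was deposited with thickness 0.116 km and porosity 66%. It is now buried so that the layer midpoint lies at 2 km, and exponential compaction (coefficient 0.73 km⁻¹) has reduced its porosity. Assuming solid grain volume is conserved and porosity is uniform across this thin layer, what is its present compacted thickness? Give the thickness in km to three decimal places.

0.047 km

Porosity at 2 km: phi = 0.66·exp(−0.73×2) = 0.1533
Solid-volume conservation: h(1−phi) = h₀(1−phi₀) ⇒ h = h₀·(1−phi₀)/(1−phi)
h = 0.116 × (1 − 0.66)/(1 − 0.1533) = 0.116 × 0.4015 = 0.0466 km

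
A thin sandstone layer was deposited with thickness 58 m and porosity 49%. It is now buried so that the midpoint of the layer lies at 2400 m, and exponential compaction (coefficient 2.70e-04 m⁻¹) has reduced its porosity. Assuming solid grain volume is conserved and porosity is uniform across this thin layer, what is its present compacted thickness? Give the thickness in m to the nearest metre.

Working in km (1 km = 1000 m; β in km⁻¹ = β in m⁻¹ × 1000):
Porosity at 2.4 km: phi = 0.49·exp(−0.27×2.4) = 0.2563
Solid-volume conservation: h(1−phi) = h₀(1−phi₀) ⇒ h = h₀·(1−phi₀)/(1−phi)
h = 0.058 × (1 − 0.49)/(1 − 0.2563) = 0.058 × 0.6858 = 0.0398 km

40 m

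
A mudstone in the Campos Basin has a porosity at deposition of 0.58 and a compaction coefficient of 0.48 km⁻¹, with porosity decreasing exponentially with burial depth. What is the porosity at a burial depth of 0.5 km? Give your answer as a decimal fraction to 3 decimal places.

0.456

φ = φ₀·exp(−β·d) = 0.58 × exp(−0.48 × 0.5) = 0.58 × exp(−0.24)
  = 0.58 × 0.7866 = 0.4562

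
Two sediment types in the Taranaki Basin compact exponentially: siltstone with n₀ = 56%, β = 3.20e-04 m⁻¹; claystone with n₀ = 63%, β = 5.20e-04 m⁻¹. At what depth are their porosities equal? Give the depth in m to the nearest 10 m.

590 m

Working in km (1 km = 1000 m; β in km⁻¹ = β in m⁻¹ × 1000):
Set n₀ₐ e^(−βₐz) = n₀ᵦ e^(−βᵦz) ⇒ ln(n₀ₐ/n₀ᵦ) = (βₐ − βᵦ)·z
z = ln(0.56/0.63) / (0.32 − 0.52) = -0.1178 / -0.2 = 0.589 km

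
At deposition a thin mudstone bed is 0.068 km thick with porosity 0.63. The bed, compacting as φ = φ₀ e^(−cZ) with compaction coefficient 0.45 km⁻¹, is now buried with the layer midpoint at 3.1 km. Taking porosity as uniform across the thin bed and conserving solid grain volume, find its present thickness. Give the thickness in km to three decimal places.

0.030 km

Porosity at 3.1 km: φ = 0.63·exp(−0.45×3.1) = 0.1561
Solid-volume conservation: h(1−φ) = h₀(1−φ₀) ⇒ h = h₀·(1−φ₀)/(1−φ)
h = 0.068 × (1 − 0.63)/(1 − 0.1561) = 0.068 × 0.4385 = 0.0298 km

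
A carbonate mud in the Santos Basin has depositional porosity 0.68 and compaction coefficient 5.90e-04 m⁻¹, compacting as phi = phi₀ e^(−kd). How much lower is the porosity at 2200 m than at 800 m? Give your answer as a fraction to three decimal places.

0.238

Working in km (1 km = 1000 m; k in km⁻¹ = k in m⁻¹ × 1000):
phi(0.8) = 0.68·e^(−0.59×0.8) = 0.4242
phi(2.2) = 0.68·e^(−0.59×2.2) = 0.1857
Δphi = 0.4242 − 0.1857 = 0.2385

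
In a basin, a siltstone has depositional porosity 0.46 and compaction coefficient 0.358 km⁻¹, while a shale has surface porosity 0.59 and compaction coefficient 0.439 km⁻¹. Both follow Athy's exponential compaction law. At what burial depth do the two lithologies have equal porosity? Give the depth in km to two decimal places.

3.07 km

Set n₀ₐ e^(−cₐZ) = n₀ᵦ e^(−cᵦZ) ⇒ ln(n₀ₐ/n₀ᵦ) = (cₐ − cᵦ)·Z
Z = ln(0.46/0.59) / (0.358 − 0.439) = -0.2489 / -0.081 = 3.073 km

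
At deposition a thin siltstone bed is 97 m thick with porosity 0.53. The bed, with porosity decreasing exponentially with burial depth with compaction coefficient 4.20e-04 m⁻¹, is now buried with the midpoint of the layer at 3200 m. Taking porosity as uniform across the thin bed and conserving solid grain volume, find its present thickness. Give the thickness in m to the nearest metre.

53 m

Working in km (1 km = 1000 m; c in km⁻¹ = c in m⁻¹ × 1000):
Porosity at 3.2 km: n = 0.53·exp(−0.42×3.2) = 0.1382
Solid-volume conservation: h(1−n) = h₀(1−n₀) ⇒ h = h₀·(1−n₀)/(1−n)
h = 0.097 × (1 − 0.53)/(1 − 0.1382) = 0.097 × 0.5454 = 0.0529 km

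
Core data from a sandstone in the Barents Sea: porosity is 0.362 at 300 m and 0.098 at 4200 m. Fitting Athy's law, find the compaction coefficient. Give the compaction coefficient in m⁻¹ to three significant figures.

Working in km (1 km = 1000 m; β in km⁻¹ = β in m⁻¹ × 1000):
Athy: phi(z) = phi₀ e^(−βz) ⇒ phi₁/phi₂ = e^{β(z₂−z₁)} ⇒ β = ln(phi₁/phi₂)/(z₂−z₁)
β = ln(0.362/0.098) / (4.2 − 0.3) = ln(3.694) / 3.9 = 1.3067 / 3.9 = 0.335 km⁻¹

0.000335 m⁻¹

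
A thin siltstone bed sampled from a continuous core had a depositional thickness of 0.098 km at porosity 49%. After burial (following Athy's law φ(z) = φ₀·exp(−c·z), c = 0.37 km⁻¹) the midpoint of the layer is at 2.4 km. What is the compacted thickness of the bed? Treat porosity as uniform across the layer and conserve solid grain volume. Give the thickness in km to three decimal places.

Porosity at 2.4 km: φ = 0.49·exp(−0.37×2.4) = 0.2016
Solid-volume conservation: h(1−φ) = h₀(1−φ₀) ⇒ h = h₀·(1−φ₀)/(1−φ)
h = 0.098 × (1 − 0.49)/(1 − 0.2016) = 0.098 × 0.6388 = 0.0626 km

0.063 km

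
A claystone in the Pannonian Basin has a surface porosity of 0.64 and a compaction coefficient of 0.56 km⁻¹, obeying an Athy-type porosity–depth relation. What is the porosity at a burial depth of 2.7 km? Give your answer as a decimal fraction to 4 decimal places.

0.1411

n = n₀·exp(−β·Z) = 0.64 × exp(−0.56 × 2.7) = 0.64 × exp(−1.512)
  = 0.64 × 0.2205 = 0.1411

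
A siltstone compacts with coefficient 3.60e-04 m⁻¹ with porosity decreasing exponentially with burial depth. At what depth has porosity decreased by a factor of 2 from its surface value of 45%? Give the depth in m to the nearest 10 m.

Working in km (1 km = 1000 m; β in km⁻¹ = β in m⁻¹ × 1000):
n/n₀ = 1/2 ⇒ exp(−β·d) = 1/2 ⇒ d = ln(2) / β
d = 0.6931 / 0.36 = 1.925 km

1930 m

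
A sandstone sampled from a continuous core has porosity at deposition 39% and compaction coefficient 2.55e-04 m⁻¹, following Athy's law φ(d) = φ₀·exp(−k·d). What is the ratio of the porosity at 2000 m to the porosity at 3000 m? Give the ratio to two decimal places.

Working in km (1 km = 1000 m; k in km⁻¹ = k in m⁻¹ × 1000):
φ(d₁)/φ(d₂) = e^(−k·d₁)/e^(−k·d₂) = e^{k(d₂−d₁)}
= exp(0.255 × 1) = exp(0.255) = 1.2905

1.29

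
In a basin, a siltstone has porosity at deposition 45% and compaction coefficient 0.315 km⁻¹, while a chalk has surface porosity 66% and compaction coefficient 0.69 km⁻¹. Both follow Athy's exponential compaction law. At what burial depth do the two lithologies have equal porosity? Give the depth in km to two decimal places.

Set phi₀ₐ e^(−cₐZ) = phi₀ᵦ e^(−cᵦZ) ⇒ ln(phi₀ₐ/phi₀ᵦ) = (cₐ − cᵦ)·Z
Z = ln(0.45/0.66) / (0.315 − 0.69) = -0.3830 / -0.375 = 1.021 km

1.02 km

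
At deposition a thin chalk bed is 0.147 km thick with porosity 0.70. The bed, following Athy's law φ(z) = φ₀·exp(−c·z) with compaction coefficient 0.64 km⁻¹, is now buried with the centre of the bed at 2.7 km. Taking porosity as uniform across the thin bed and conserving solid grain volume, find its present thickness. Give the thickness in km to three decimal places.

Porosity at 2.7 km: φ = 0.7·exp(−0.64×2.7) = 0.1243
Solid-volume conservation: h(1−φ) = h₀(1−φ₀) ⇒ h = h₀·(1−φ₀)/(1−φ)
h = 0.147 × (1 − 0.7)/(1 − 0.1243) = 0.147 × 0.3426 = 0.0504 km

0.050 km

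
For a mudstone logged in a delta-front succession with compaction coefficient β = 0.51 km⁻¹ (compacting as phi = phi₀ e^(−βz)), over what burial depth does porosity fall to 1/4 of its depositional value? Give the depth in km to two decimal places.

2.72 km

phi/phi₀ = 1/4 ⇒ exp(−β·z) = 1/4 ⇒ z = ln(4) / β
z = 1.3863 / 0.51 = 2.718 km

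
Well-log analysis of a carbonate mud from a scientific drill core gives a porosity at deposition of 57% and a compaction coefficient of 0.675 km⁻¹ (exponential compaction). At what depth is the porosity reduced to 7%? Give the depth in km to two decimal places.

Invert Athy's law: z = ln(φ₀/φ) / c
z = ln(0.57/0.07) / 0.675 = ln(8.143) / 0.675 = 2.0971 / 0.675 = 3.107 km

3.11 km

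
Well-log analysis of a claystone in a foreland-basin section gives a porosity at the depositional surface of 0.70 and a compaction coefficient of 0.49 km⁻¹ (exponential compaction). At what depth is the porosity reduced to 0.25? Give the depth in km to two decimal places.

2.10 km

Invert Athy's law: d = ln(φ₀/φ) / k
d = ln(0.7/0.25) / 0.49 = ln(2.8) / 0.49 = 1.0296 / 0.49 = 2.101 km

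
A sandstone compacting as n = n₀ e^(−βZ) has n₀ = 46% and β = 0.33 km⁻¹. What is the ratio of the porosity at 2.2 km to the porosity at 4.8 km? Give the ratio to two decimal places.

n(Z₁)/n(Z₂) = e^(−β·Z₁)/e^(−β·Z₂) = e^{β(Z₂−Z₁)}
= exp(0.33 × 2.6) = exp(0.858) = 2.3584

2.36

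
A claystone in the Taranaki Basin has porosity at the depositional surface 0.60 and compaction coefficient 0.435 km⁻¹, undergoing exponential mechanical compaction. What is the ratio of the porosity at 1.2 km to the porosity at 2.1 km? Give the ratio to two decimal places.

1.48

φ(z₁)/φ(z₂) = e^(−c·z₁)/e^(−c·z₂) = e^{c(z₂−z₁)}
= exp(0.435 × 0.9) = exp(0.3915) = 1.4792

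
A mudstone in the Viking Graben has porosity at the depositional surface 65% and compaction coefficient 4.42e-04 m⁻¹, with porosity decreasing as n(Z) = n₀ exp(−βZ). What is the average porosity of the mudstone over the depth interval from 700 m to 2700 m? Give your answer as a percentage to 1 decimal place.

31.7%

Working in km (1 km = 1000 m; β in km⁻¹ = β in m⁻¹ × 1000):
⟨n⟩ = (1/(Z₂−Z₁)) ∫ n₀ e^(−βZ) dZ = n₀·(e^(−β·Z₁) − e^(−β·Z₂)) / (β·(Z₂−Z₁))
e^(−0.442×0.7) = 0.7339; e^(−0.442×2.7) = 0.3032
⟨n⟩ = 0.65 × (0.7339 − 0.3032) / (0.442 × 2) = 0.65 × 0.4872 = 0.3167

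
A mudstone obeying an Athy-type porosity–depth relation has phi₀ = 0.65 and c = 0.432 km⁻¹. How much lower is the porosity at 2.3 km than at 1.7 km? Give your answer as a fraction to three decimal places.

0.071

phi(1.7) = 0.65·e^(−0.432×1.7) = 0.3119
phi(2.3) = 0.65·e^(−0.432×2.3) = 0.2407
Δphi = 0.3119 − 0.2407 = 0.0712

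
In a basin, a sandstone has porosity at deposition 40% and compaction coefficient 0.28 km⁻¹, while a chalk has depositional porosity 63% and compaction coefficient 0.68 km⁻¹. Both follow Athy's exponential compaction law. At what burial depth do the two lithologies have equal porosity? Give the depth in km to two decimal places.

Set phi₀ₐ e^(−βₐZ) = phi₀ᵦ e^(−βᵦZ) ⇒ ln(phi₀ₐ/phi₀ᵦ) = (βₐ − βᵦ)·Z
Z = ln(0.4/0.63) / (0.28 − 0.68) = -0.4543 / -0.4 = 1.136 km

1.14 km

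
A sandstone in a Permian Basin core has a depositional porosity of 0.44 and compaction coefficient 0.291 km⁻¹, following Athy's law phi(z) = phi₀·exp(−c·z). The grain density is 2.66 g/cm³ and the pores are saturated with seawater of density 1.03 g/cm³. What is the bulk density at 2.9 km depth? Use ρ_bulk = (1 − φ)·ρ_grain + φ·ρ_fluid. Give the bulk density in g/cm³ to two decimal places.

2.35 g/cm³

Porosity at depth: phi = 0.44·exp(−0.291×2.9) = 0.44×0.4300 = 0.1892
Bulk density: ρ_b = (1−phi)ρ_g + phi·ρ_f = 0.8108×2.66 + 0.1892×1.03
       = 2.157 + 0.195 = 2.352 g/cm³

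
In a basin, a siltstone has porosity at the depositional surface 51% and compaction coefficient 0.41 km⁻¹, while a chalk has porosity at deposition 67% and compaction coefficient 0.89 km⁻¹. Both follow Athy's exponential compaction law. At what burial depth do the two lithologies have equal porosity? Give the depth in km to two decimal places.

0.57 km

Set φ₀ₐ e^(−kₐZ) = φ₀ᵦ e^(−kᵦZ) ⇒ ln(φ₀ₐ/φ₀ᵦ) = (kₐ − kᵦ)·Z
Z = ln(0.51/0.67) / (0.41 − 0.89) = -0.2729 / -0.48 = 0.568 km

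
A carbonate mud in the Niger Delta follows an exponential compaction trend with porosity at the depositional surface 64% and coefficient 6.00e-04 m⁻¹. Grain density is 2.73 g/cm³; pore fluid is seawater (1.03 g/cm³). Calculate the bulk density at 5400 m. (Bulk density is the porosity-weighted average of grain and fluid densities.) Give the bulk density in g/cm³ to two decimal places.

2.69 g/cm³

Working in km (1 km = 1000 m; c in km⁻¹ = c in m⁻¹ × 1000):
Porosity at depth: phi = 0.64·exp(−0.6×5.4) = 0.64×0.0392 = 0.0251
Bulk density: ρ_b = (1−phi)ρ_g + phi·ρ_f = 0.9749×2.73 + 0.0251×1.03
       = 2.662 + 0.026 = 2.687 g/cm³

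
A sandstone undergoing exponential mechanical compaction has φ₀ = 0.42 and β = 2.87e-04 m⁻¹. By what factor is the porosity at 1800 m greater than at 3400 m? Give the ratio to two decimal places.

1.58

Working in km (1 km = 1000 m; β in km⁻¹ = β in m⁻¹ × 1000):
φ(Z₁)/φ(Z₂) = e^(−β·Z₁)/e^(−β·Z₂) = e^{β(Z₂−Z₁)}
= exp(0.287 × 1.6) = exp(0.4592) = 1.5828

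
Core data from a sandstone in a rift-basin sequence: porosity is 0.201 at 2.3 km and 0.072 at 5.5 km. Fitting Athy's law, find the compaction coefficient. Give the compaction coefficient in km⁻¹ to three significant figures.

0.321 km⁻¹

Athy: phi(Z) = phi₀ e^(−kZ) ⇒ phi₁/phi₂ = e^{k(Z₂−Z₁)} ⇒ k = ln(phi₁/phi₂)/(Z₂−Z₁)
k = ln(0.201/0.072) / (5.5 − 2.3) = ln(2.792) / 3.2 = 1.0266 / 3.2 = 0.3208 km⁻¹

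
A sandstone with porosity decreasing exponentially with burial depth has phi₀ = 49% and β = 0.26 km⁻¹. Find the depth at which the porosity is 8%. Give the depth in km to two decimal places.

6.97 km

Invert Athy's law: d = ln(phi₀/phi) / β
d = ln(0.49/0.08) / 0.26 = ln(6.125) / 0.26 = 1.8124 / 0.26 = 6.971 km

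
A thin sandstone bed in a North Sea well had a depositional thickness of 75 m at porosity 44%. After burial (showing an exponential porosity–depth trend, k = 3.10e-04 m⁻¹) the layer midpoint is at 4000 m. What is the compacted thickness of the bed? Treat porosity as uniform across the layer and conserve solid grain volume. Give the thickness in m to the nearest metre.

48 m

Working in km (1 km = 1000 m; k in km⁻¹ = k in m⁻¹ × 1000):
Porosity at 4 km: phi = 0.44·exp(−0.31×4) = 0.1273
Solid-volume conservation: h(1−phi) = h₀(1−phi₀) ⇒ h = h₀·(1−phi₀)/(1−phi)
h = 0.075 × (1 − 0.44)/(1 − 0.1273) = 0.075 × 0.6417 = 0.0481 km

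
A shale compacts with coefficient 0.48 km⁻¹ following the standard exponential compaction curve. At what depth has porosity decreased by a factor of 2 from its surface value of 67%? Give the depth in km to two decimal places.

1.44 km

φ/φ₀ = 1/2 ⇒ exp(−β·z) = 1/2 ⇒ z = ln(2) / β
z = 0.6931 / 0.48 = 1.444 km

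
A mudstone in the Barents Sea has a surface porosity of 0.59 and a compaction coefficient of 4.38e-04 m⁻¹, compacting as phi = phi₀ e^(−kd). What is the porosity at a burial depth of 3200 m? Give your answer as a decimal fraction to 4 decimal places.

0.1453

Working in km (1 km = 1000 m; k in km⁻¹ = k in m⁻¹ × 1000):
phi = phi₀·exp(−k·d) = 0.59 × exp(−0.438 × 3.2) = 0.59 × exp(−1.402)
  = 0.59 × 0.2462 = 0.1453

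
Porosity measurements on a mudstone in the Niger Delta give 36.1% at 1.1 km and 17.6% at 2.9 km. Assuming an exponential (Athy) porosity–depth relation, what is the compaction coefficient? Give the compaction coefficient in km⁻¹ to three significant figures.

0.399 km⁻¹

Athy: φ(Z) = φ₀ e^(−βZ) ⇒ φ₁/φ₂ = e^{β(Z₂−Z₁)} ⇒ β = ln(φ₁/φ₂)/(Z₂−Z₁)
β = ln(0.361/0.176) / (2.9 − 1.1) = ln(2.051) / 1.8 = 0.7184 / 1.8 = 0.3991 km⁻¹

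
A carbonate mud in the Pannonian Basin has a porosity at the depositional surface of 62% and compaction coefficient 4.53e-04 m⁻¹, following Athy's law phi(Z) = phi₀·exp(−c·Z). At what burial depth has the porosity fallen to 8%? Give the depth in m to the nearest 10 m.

4520 m

Working in km (1 km = 1000 m; c in km⁻¹ = c in m⁻¹ × 1000):
Invert Athy's law: Z = ln(phi₀/phi) / c
Z = ln(0.62/0.08) / 0.453 = ln(7.75) / 0.453 = 2.0477 / 0.453 = 4.520 km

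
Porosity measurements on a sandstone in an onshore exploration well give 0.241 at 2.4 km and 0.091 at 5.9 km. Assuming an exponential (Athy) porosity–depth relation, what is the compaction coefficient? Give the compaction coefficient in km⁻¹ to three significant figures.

Athy: n(Z) = n₀ e^(−kZ) ⇒ n₁/n₂ = e^{k(Z₂−Z₁)} ⇒ k = ln(n₁/n₂)/(Z₂−Z₁)
k = ln(0.241/0.091) / (5.9 − 2.4) = ln(2.648) / 3.5 = 0.9739 / 3.5 = 0.2783 km⁻¹

0.278 km⁻¹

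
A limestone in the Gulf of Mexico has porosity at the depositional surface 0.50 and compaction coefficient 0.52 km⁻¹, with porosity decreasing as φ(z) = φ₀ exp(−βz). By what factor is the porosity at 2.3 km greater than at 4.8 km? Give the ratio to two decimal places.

φ(z₁)/φ(z₂) = e^(−β·z₁)/e^(−β·z₂) = e^{β(z₂−z₁)}
= exp(0.52 × 2.5) = exp(1.3) = 3.6693

3.67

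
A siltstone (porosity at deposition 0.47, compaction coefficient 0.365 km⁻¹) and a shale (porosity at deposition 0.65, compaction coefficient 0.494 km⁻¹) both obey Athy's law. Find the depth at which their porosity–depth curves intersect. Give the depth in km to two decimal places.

2.51 km

Set phi₀ₐ e^(−cₐZ) = phi₀ᵦ e^(−cᵦZ) ⇒ ln(phi₀ₐ/phi₀ᵦ) = (cₐ − cᵦ)·Z
Z = ln(0.47/0.65) / (0.365 − 0.494) = -0.3242 / -0.129 = 2.513 km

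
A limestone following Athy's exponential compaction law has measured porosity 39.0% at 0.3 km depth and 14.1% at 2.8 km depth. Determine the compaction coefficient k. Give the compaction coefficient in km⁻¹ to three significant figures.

0.407 km⁻¹

Athy: n(d) = n₀ e^(−kd) ⇒ n₁/n₂ = e^{k(d₂−d₁)} ⇒ k = ln(n₁/n₂)/(d₂−d₁)
k = ln(0.39/0.141) / (2.8 − 0.3) = ln(2.766) / 2.5 = 1.0174 / 2.5 = 0.407 km⁻¹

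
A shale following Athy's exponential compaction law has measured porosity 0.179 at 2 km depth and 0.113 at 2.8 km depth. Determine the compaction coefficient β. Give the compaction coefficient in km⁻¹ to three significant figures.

0.575 km⁻¹

Athy: φ(z) = φ₀ e^(−βz) ⇒ φ₁/φ₂ = e^{β(z₂−z₁)} ⇒ β = ln(φ₁/φ₂)/(z₂−z₁)
β = ln(0.179/0.113) / (2.8 − 2) = ln(1.584) / 0.8 = 0.4600 / 0.8 = 0.575 km⁻¹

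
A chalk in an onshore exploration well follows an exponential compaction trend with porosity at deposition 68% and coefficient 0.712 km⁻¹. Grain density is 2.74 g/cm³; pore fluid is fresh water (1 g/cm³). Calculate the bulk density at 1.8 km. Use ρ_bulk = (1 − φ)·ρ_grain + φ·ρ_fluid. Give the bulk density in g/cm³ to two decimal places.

Porosity at depth: phi = 0.68·exp(−0.712×1.8) = 0.68×0.2776 = 0.1888
Bulk density: ρ_b = (1−phi)ρ_g + phi·ρ_f = 0.8112×2.74 + 0.1888×1
       = 2.223 + 0.189 = 2.412 g/cm³

2.41 g/cm³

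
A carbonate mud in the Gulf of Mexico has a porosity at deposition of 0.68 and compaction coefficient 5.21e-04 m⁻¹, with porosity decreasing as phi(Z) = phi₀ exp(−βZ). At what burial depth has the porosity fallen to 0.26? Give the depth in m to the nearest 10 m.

Working in km (1 km = 1000 m; β in km⁻¹ = β in m⁻¹ × 1000):
Invert Athy's law: Z = ln(phi₀/phi) / β
Z = ln(0.68/0.26) / 0.521 = ln(2.615) / 0.521 = 0.9614 / 0.521 = 1.845 km

1850 m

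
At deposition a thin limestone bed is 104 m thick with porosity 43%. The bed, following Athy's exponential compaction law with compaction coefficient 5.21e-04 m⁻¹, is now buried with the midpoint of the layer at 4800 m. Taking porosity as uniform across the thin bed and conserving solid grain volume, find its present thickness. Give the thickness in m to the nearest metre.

Working in km (1 km = 1000 m; c in km⁻¹ = c in m⁻¹ × 1000):
Porosity at 4.8 km: n = 0.43·exp(−0.521×4.8) = 0.0353
Solid-volume conservation: h(1−n) = h₀(1−n₀) ⇒ h = h₀·(1−n₀)/(1−n)
h = 0.104 × (1 − 0.43)/(1 − 0.0353) = 0.104 × 0.5908 = 0.0614 km

61 m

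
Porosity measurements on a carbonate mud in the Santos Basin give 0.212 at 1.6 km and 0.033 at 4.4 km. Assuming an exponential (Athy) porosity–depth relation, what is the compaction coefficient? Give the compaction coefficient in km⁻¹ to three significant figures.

0.664 km⁻¹

Athy: phi(z) = phi₀ e^(−kz) ⇒ phi₁/phi₂ = e^{k(z₂−z₁)} ⇒ k = ln(phi₁/phi₂)/(z₂−z₁)
k = ln(0.212/0.033) / (4.4 − 1.6) = ln(6.424) / 2.8 = 1.8601 / 2.8 = 0.6643 km⁻¹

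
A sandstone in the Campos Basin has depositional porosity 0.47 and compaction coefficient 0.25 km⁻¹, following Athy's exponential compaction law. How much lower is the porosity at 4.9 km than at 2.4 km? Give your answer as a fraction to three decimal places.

n(2.4) = 0.47·e^(−0.25×2.4) = 0.2579
n(4.9) = 0.47·e^(−0.25×4.9) = 0.1381
Δn = 0.2579 − 0.1381 = 0.1199

0.120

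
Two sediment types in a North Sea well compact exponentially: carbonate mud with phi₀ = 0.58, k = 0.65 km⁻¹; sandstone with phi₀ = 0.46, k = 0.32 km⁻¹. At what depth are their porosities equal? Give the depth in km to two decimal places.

Set phi₀ₐ e^(−kₐd) = phi₀ᵦ e^(−kᵦd) ⇒ ln(phi₀ₐ/phi₀ᵦ) = (kₐ − kᵦ)·d
d = ln(0.58/0.46) / (0.65 − 0.32) = 0.2318 / 0.33 = 0.702 km

0.70 km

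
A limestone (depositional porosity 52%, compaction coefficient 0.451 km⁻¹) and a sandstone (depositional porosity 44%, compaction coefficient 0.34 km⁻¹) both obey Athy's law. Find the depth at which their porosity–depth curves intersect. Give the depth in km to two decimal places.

Set φ₀ₐ e^(−cₐZ) = φ₀ᵦ e^(−cᵦZ) ⇒ ln(φ₀ₐ/φ₀ᵦ) = (cₐ − cᵦ)·Z
Z = ln(0.52/0.44) / (0.451 − 0.34) = 0.1671 / 0.111 = 1.505 km

1.50 km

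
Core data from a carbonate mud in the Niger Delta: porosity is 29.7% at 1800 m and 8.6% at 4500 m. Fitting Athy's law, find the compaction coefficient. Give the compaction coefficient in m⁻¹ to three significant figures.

0.000459 m⁻¹

Working in km (1 km = 1000 m; β in km⁻¹ = β in m⁻¹ × 1000):
Athy: n(z) = n₀ e^(−βz) ⇒ n₁/n₂ = e^{β(z₂−z₁)} ⇒ β = ln(n₁/n₂)/(z₂−z₁)
β = ln(0.297/0.086) / (4.5 − 1.8) = ln(3.453) / 2.7 = 1.2394 / 2.7 = 0.459 km⁻¹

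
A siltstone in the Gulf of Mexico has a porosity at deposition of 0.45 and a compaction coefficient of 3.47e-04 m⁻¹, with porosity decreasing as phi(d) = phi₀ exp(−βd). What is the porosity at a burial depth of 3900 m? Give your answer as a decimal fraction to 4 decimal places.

0.1163

Working in km (1 km = 1000 m; β in km⁻¹ = β in m⁻¹ × 1000):
phi = phi₀·exp(−β·d) = 0.45 × exp(−0.347 × 3.9) = 0.45 × exp(−1.353)
  = 0.45 × 0.2584 = 0.1163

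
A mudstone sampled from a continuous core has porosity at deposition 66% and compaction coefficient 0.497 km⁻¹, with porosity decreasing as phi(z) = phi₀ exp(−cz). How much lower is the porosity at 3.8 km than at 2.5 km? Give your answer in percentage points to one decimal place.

9.1 percentage points

phi(2.5) = 0.66·e^(−0.497×2.5) = 0.1905
phi(3.8) = 0.66·e^(−0.497×3.8) = 0.0998
Δphi = 0.1905 − 0.0998 = 0.0907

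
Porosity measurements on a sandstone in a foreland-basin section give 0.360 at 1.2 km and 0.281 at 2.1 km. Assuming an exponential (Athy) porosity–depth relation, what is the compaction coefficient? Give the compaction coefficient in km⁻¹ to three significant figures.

Athy: φ(z) = φ₀ e^(−kz) ⇒ φ₁/φ₂ = e^{k(z₂−z₁)} ⇒ k = ln(φ₁/φ₂)/(z₂−z₁)
k = ln(0.36/0.281) / (2.1 − 1.2) = ln(1.281) / 0.9 = 0.2477 / 0.9 = 0.2753 km⁻¹

0.275 km⁻¹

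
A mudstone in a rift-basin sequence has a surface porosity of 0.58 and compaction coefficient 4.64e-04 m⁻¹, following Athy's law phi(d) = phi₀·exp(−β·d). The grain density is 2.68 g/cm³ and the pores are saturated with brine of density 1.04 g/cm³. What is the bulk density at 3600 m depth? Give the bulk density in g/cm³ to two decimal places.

2.50 g/cm³

Working in km (1 km = 1000 m; β in km⁻¹ = β in m⁻¹ × 1000):
Porosity at depth: phi = 0.58·exp(−0.464×3.6) = 0.58×0.1882 = 0.1091
Bulk density: ρ_b = (1−phi)ρ_g + phi·ρ_f = 0.8909×2.68 + 0.1091×1.04
       = 2.388 + 0.114 = 2.501 g/cm³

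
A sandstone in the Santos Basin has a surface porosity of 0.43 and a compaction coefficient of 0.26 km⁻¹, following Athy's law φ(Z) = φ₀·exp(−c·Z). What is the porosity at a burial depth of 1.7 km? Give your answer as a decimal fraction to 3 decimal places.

φ = φ₀·exp(−c·Z) = 0.43 × exp(−0.26 × 1.7) = 0.43 × exp(−0.442)
  = 0.43 × 0.6427 = 0.2764

0.276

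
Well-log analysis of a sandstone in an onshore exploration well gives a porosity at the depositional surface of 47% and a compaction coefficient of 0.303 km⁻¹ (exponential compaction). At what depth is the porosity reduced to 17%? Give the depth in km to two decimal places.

Invert Athy's law: z = ln(φ₀/φ) / β
z = ln(0.47/0.17) / 0.303 = ln(2.765) / 0.303 = 1.0169 / 0.303 = 3.356 km

3.36 km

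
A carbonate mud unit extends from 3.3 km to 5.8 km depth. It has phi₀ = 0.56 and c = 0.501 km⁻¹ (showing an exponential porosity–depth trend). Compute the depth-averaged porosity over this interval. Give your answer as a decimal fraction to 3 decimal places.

0.061

⟨phi⟩ = (1/(d₂−d₁)) ∫ phi₀ e^(−cd) dd = phi₀·(e^(−c·d₁) − e^(−c·d₂)) / (c·(d₂−d₁))
e^(−0.501×3.3) = 0.1914; e^(−0.501×5.8) = 0.0547
⟨phi⟩ = 0.56 × (0.1914 − 0.0547) / (0.501 × 2.5) = 0.56 × 0.1092 = 0.0611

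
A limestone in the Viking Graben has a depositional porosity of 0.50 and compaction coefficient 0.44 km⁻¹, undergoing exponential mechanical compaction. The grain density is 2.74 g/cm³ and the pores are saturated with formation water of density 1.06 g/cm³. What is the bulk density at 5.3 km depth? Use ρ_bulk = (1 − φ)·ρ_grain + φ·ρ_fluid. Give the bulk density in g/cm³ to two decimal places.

2.66 g/cm³

Porosity at depth: phi = 0.5·exp(−0.44×5.3) = 0.5×0.0971 = 0.0486
Bulk density: ρ_b = (1−phi)ρ_g + phi·ρ_f = 0.9514×2.74 + 0.0486×1.06
       = 2.607 + 0.051 = 2.658 g/cm³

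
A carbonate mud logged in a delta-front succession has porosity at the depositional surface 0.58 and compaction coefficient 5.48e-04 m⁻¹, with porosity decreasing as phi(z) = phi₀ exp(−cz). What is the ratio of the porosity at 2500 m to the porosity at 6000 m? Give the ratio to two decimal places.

6.81

Working in km (1 km = 1000 m; c in km⁻¹ = c in m⁻¹ × 1000):
phi(z₁)/phi(z₂) = e^(−c·z₁)/e^(−c·z₂) = e^{c(z₂−z₁)}
= exp(0.548 × 3.5) = exp(1.918) = 6.8073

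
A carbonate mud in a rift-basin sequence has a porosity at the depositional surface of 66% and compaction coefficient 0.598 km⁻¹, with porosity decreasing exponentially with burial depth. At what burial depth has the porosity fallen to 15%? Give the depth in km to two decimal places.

2.48 km

Invert Athy's law: z = ln(phi₀/phi) / β
z = ln(0.66/0.15) / 0.598 = ln(4.4) / 0.598 = 1.4816 / 0.598 = 2.478 km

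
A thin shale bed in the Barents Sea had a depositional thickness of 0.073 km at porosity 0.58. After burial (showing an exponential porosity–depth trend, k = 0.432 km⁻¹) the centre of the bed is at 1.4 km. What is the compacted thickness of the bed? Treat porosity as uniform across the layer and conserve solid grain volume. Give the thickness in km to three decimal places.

Porosity at 1.4 km: n = 0.58·exp(−0.432×1.4) = 0.3168
Solid-volume conservation: h(1−n) = h₀(1−n₀) ⇒ h = h₀·(1−n₀)/(1−n)
h = 0.073 × (1 − 0.58)/(1 − 0.3168) = 0.073 × 0.6147 = 0.0449 km

0.045 km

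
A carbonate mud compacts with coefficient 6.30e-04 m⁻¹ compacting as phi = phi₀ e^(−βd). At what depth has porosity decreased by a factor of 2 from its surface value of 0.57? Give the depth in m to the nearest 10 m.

1100 m

Working in km (1 km = 1000 m; β in km⁻¹ = β in m⁻¹ × 1000):
phi/phi₀ = 1/2 ⇒ exp(−β·d) = 1/2 ⇒ d = ln(2) / β
d = 0.6931 / 0.63 = 1.100 km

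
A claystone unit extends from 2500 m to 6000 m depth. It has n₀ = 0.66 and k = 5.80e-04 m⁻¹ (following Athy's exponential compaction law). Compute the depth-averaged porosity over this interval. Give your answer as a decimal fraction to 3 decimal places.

Working in km (1 km = 1000 m; k in km⁻¹ = k in m⁻¹ × 1000):
⟨n⟩ = (1/(d₂−d₁)) ∫ n₀ e^(−kd) dd = n₀·(e^(−k·d₁) − e^(−k·d₂)) / (k·(d₂−d₁))
e^(−0.58×2.5) = 0.2346; e^(−0.58×6) = 0.0308
⟨n⟩ = 0.66 × (0.2346 − 0.0308) / (0.58 × 3.5) = 0.66 × 0.1004 = 0.0662

0.066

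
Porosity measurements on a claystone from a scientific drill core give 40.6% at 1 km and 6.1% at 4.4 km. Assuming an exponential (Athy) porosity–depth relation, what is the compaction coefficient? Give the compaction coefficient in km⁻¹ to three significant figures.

Athy: phi(Z) = phi₀ e^(−kZ) ⇒ phi₁/phi₂ = e^{k(Z₂−Z₁)} ⇒ k = ln(phi₁/phi₂)/(Z₂−Z₁)
k = ln(0.406/0.061) / (4.4 − 1) = ln(6.656) / 3.4 = 1.8955 / 3.4 = 0.5575 km⁻¹

0.557 km⁻¹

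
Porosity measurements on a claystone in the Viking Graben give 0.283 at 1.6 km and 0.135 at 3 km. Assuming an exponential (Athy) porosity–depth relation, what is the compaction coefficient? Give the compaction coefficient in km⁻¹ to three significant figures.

Athy: φ(z) = φ₀ e^(−βz) ⇒ φ₁/φ₂ = e^{β(z₂−z₁)} ⇒ β = ln(φ₁/φ₂)/(z₂−z₁)
β = ln(0.283/0.135) / (3 − 1.6) = ln(2.096) / 1.4 = 0.7402 / 1.4 = 0.5287 km⁻¹

0.529 km⁻¹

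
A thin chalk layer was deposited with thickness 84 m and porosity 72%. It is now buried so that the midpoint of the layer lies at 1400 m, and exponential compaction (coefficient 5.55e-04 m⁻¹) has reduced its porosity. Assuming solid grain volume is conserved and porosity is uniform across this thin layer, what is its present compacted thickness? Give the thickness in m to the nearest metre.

35 m

Working in km (1 km = 1000 m; β in km⁻¹ = β in m⁻¹ × 1000):
Porosity at 1.4 km: phi = 0.72·exp(−0.555×1.4) = 0.3310
Solid-volume conservation: h(1−phi) = h₀(1−phi₀) ⇒ h = h₀·(1−phi₀)/(1−phi)
h = 0.084 × (1 − 0.72)/(1 − 0.3310) = 0.084 × 0.4186 = 0.0352 km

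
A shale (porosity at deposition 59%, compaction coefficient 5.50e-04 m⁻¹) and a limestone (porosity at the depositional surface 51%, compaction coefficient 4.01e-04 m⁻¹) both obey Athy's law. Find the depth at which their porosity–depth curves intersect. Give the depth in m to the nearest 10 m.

Working in km (1 km = 1000 m; β in km⁻¹ = β in m⁻¹ × 1000):
Set φ₀ₐ e^(−βₐZ) = φ₀ᵦ e^(−βᵦZ) ⇒ ln(φ₀ₐ/φ₀ᵦ) = (βₐ − βᵦ)·Z
Z = ln(0.59/0.51) / (0.55 − 0.401) = 0.1457 / 0.149 = 0.978 km

980 m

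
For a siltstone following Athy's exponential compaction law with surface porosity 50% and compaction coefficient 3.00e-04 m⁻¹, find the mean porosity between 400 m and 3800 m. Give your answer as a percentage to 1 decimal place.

Working in km (1 km = 1000 m; c in km⁻¹ = c in m⁻¹ × 1000):
⟨phi⟩ = (1/(z₂−z₁)) ∫ phi₀ e^(−cz) dz = phi₀·(e^(−c·z₁) − e^(−c·z₂)) / (c·(z₂−z₁))
e^(−0.3×0.4) = 0.8869; e^(−0.3×3.8) = 0.3198
⟨phi⟩ = 0.5 × (0.8869 − 0.3198) / (0.3 × 3.4) = 0.5 × 0.5560 = 0.2780

27.8%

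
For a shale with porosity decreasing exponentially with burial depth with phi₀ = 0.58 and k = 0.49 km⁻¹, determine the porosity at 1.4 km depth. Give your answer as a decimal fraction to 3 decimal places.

0.292

phi = phi₀·exp(−k·Z) = 0.58 × exp(−0.49 × 1.4) = 0.58 × exp(−0.686)
  = 0.58 × 0.5036 = 0.2921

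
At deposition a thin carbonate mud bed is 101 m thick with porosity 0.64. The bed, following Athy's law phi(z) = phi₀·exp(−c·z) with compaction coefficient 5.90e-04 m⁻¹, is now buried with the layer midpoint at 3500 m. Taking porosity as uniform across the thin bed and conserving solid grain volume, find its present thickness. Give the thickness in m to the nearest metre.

40 m

Working in km (1 km = 1000 m; c in km⁻¹ = c in m⁻¹ × 1000):
Porosity at 3.5 km: phi = 0.64·exp(−0.59×3.5) = 0.0812
Solid-volume conservation: h(1−phi) = h₀(1−phi₀) ⇒ h = h₀·(1−phi₀)/(1−phi)
h = 0.101 × (1 − 0.64)/(1 − 0.0812) = 0.101 × 0.3918 = 0.0396 km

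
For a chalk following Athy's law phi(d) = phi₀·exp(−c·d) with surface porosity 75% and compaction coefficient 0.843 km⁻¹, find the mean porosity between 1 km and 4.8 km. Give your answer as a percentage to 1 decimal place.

9.7%

⟨phi⟩ = (1/(d₂−d₁)) ∫ phi₀ e^(−cd) dd = phi₀·(e^(−c·d₁) − e^(−c·d₂)) / (c·(d₂−d₁))
e^(−0.843×1) = 0.4304; e^(−0.843×4.8) = 0.0175
⟨phi⟩ = 0.75 × (0.4304 − 0.0175) / (0.843 × 3.8) = 0.75 × 0.1289 = 0.0967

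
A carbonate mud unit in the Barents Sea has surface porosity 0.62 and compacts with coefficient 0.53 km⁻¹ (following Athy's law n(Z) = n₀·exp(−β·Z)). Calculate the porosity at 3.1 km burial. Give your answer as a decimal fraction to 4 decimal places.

n = n₀·exp(−β·Z) = 0.62 × exp(−0.53 × 3.1) = 0.62 × exp(−1.643)
  = 0.62 × 0.1934 = 0.1199

0.1199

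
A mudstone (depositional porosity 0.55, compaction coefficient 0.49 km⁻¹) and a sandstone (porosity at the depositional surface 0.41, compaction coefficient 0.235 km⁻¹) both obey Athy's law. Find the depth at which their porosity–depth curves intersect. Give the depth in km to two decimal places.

1.15 km

Set n₀ₐ e^(−cₐZ) = n₀ᵦ e^(−cᵦZ) ⇒ ln(n₀ₐ/n₀ᵦ) = (cₐ − cᵦ)·Z
Z = ln(0.55/0.41) / (0.49 − 0.235) = 0.2938 / 0.255 = 1.152 km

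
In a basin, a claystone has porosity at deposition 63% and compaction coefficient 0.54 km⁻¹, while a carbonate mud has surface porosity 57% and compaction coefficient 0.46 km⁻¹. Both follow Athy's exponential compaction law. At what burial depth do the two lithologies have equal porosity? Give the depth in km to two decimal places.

1.25 km

Set phi₀ₐ e^(−cₐz) = phi₀ᵦ e^(−cᵦz) ⇒ ln(phi₀ₐ/phi₀ᵦ) = (cₐ − cᵦ)·z
z = ln(0.63/0.57) / (0.54 − 0.46) = 0.1001 / 0.08 = 1.251 km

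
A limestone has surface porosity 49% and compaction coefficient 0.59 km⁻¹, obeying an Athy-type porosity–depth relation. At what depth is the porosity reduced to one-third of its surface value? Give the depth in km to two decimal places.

1.86 km

n/n₀ = 1/3 ⇒ exp(−k·d) = 1/3 ⇒ d = ln(3) / k
d = 1.0986 / 0.59 = 1.862 km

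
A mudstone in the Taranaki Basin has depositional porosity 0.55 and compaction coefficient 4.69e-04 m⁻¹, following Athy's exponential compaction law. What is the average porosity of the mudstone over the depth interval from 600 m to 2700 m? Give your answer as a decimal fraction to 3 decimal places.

Working in km (1 km = 1000 m; β in km⁻¹ = β in m⁻¹ × 1000):
⟨φ⟩ = (1/(d₂−d₁)) ∫ φ₀ e^(−βd) dd = φ₀·(e^(−β·d₁) − e^(−β·d₂)) / (β·(d₂−d₁))
e^(−0.469×0.6) = 0.7547; e^(−0.469×2.7) = 0.2819
⟨φ⟩ = 0.55 × (0.7547 − 0.2819) / (0.469 × 2.1) = 0.55 × 0.4801 = 0.2641

0.264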